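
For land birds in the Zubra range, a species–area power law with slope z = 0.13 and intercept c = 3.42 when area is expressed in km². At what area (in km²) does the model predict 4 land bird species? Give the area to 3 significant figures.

3.34 km²

4 = 3.42 × A^0.13  ⇒  A^0.13 = 4/3.42 = 1.17
ln A = ln(1.17) / 0.13 = 0.1567 / 0.13 = 1.2050
A = e^1.2050 ≈ 3.337 km²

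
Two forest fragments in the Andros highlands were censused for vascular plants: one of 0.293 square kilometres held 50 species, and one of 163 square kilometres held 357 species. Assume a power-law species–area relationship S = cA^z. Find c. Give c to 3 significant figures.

z = ln(S₂/S₁) / ln(A₂/A₁) = ln(357/50) / ln(163/0.293) = 1.9657 / 6.3213 = 0.3110
c = S₁ / A₁^z = 50 / 0.293^0.3110 = 50 / 0.6827 = 73.24

73.2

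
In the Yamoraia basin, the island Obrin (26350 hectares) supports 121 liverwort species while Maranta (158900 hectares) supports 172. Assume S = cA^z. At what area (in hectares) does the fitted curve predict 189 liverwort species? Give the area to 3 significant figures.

z = ln(172/121) / ln(158900/26350) = 0.3517 / 1.7968 = 0.1957
c = 121 / 26350^0.1957 = 121 / 7.334 = 16.5
A = (189/16.5)^(1/0.1957) ⇒ ln A = ln(11.45)/0.1957 = 12.4576
A = e^12.4576 ≈ 257186 hectares

257000 hectares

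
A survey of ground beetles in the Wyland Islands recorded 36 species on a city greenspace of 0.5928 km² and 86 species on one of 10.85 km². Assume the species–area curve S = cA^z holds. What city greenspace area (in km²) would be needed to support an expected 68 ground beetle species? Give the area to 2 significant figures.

5.0 km²

z = ln(86/36) / ln(10.85/0.5928) = 0.8708 / 2.9071 = 0.2996
c = 36 / 0.5928^0.2996 = 36 / 0.855 = 42.1
A = (68/42.1)^(1/0.2996) ⇒ ln A = ln(1.615)/0.2996 = 1.6002
A = e^1.6002 ≈ 4.954 km²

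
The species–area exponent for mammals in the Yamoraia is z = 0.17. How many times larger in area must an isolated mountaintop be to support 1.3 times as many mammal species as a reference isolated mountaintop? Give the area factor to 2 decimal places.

(A₂/A₁)^0.17 = 1.3, so A₂/A₁ = 1.3^(1/0.17) = 1.3^5.882
ln(A₂/A₁) = ln 1.3 / 0.17 = 0.2624 / 0.17 = 1.5433
A₂/A₁ = e^1.5433 ≈ 4.68

4.68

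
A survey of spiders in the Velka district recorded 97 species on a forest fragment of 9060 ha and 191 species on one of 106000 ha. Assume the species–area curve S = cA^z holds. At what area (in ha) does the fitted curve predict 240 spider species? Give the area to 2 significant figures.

240000 ha

z = ln(191/97) / ln(106000/9060) = 0.6776 / 2.4596 = 0.2755
c = 97 / 9060^0.2755 = 97 / 12.31 = 7.882
A = (240/7.882)^(1/0.2755) ⇒ ln A = ln(30.45)/0.2755 = 12.4002
A = e^12.4002 ≈ 242842 ha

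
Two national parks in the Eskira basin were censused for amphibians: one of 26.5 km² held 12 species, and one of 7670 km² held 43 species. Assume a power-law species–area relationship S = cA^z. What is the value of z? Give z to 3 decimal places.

Taking logs: ln S = ln c + z ln A, so z = (ln S₂ − ln S₁)/(ln A₂ − ln A₁).
z = ln(43/12) / ln(7670/26.5) = ln(3.583) / ln(289.4) = 1.2763 / 5.6679 = 0.2252

0.225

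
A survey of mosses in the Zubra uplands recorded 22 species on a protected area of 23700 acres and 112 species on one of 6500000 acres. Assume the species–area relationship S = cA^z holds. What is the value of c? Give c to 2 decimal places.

z = ln(S₂/S₁) / ln(A₂/A₁) = ln(112/22) / ln(6500000/23700) = 1.6275 / 5.6141 = 0.2899
c = S₁ / A₁^z = 22 / 23700^0.2899 = 22 / 18.54 = 1.186

1.19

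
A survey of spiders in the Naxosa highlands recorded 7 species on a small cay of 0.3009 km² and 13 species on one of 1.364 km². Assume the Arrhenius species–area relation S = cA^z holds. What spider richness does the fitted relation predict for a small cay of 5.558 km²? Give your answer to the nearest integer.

z = ln(13/7) / ln(1.364/0.3009) = 0.6190 / 1.5114 = 0.4096
c = 7 / 0.3009^0.4096 = 7 / 0.6115 = 11.45
S₃ = 11.45 × 5.558^0.4096 = 11.45 × 2.019 ≈ 23.11

23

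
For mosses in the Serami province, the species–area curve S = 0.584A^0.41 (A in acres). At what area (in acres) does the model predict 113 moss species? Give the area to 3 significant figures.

378000 acres

113 = 0.584 × A^0.41  ⇒  A^0.41 = 113/0.584 = 193.5
ln A = ln(193.5) / 0.41 = 5.2652 / 0.41 = 12.8421
A = e^12.8421 ≈ 377775 acres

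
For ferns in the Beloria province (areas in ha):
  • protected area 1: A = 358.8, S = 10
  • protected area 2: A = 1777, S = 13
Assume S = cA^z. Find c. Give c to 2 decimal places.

3.81

z = ln(S₂/S₁) / ln(A₂/A₁) = ln(13/10) / ln(1777/358.8) = 0.2624 / 1.5999 = 0.1640
c = S₁ / A₁^z = 10 / 358.8^0.1640 = 10 / 2.624 = 3.811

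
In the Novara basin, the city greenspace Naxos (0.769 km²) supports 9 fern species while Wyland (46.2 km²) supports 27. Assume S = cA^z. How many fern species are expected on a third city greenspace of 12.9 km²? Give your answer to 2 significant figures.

z = ln(27/9) / ln(46.2/0.769) = 1.0986 / 4.0956 = 0.2682
c = 9 / 0.769^0.2682 = 9 / 0.932 = 9.657
S₃ = 9.657 × 12.9^0.2682 = 9.657 × 1.986 ≈ 19.18

19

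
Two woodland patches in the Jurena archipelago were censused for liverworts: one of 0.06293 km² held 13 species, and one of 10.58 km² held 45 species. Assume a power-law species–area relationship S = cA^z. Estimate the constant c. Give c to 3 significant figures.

25.4

z = ln(S₂/S₁) / ln(A₂/A₁) = ln(45/13) / ln(10.58/0.06293) = 1.2417 / 5.1247 = 0.2423
c = S₁ / A₁^z = 13 / 0.06293^0.2423 = 13 / 0.5116 = 25.41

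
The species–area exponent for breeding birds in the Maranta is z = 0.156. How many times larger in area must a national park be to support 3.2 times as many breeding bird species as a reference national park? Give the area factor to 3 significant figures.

(A₂/A₁)^0.156 = 3.2, so A₂/A₁ = 3.2^(1/0.156) = 3.2^6.41
ln(A₂/A₁) = ln 3.2 / 0.156 = 1.1632 / 0.156 = 7.4561
A₂/A₁ = e^7.4561 ≈ 1730

1730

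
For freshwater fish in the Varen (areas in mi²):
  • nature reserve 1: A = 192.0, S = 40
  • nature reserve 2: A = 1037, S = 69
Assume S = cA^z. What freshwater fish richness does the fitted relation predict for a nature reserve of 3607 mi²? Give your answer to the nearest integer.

103

z = ln(69/40) / ln(1037/192) = 0.5452 / 1.6866 = 0.3233
c = 40 / 192^0.3233 = 40 / 5.472 = 7.31
S₃ = 7.31 × 3607^0.3233 = 7.31 × 14.12 ≈ 103.2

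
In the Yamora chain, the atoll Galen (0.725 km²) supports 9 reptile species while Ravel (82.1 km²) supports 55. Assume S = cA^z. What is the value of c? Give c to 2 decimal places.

10.18

z = ln(S₂/S₁) / ln(A₂/A₁) = ln(55/9) / ln(82.1/0.725) = 1.8101 / 4.7295 = 0.3827
c = S₁ / A₁^z = 9 / 0.725^0.3827 = 9 / 0.8842 = 10.18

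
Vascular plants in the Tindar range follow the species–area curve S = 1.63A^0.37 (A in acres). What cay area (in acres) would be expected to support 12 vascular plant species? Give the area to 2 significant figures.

12 = 1.63 × A^0.37  ⇒  A^0.37 = 12/1.63 = 7.362
ln A = ln(7.362) / 0.37 = 1.9963 / 0.37 = 5.3955
A = e^5.3955 ≈ 220.4 acres

220 acres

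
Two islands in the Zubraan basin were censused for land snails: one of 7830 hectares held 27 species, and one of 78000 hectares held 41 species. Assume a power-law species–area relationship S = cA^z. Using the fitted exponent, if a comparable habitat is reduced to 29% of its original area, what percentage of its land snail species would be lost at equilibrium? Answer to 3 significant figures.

20.1%

z = ln(41/27) / ln(78000/7830) = 0.4177 / 2.2987 = 0.1817
S_new/S_old = (A_new/A_old)^z = 0.29^0.1817 = exp(0.1817 × -1.2379) = 0.7986
Fraction lost = 1 − 0.7986 = 0.2014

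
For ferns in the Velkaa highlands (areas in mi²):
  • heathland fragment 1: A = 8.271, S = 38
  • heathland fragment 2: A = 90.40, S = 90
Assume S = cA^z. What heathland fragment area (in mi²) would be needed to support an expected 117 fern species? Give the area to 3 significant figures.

187 mi²

z = ln(90/38) / ln(90.4/8.271) = 0.8622 / 2.3915 = 0.3605
c = 38 / 8.271^0.3605 = 38 / 2.142 = 17.74
A = (117/17.74)^(1/0.3605) ⇒ ln A = ln(6.595)/0.3605 = 5.2319
A = e^5.2319 ≈ 187.2 mi²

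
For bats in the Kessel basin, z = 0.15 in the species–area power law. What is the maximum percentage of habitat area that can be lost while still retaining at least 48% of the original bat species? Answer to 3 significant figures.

Need (A_new/A_old)^0.15 = 0.48, so A_new/A_old = 0.48^(1/0.15) = 0.48^6.667
ln(A_new/A_old) = ln 0.48 / 0.15 = -0.7340 / 0.15 = -4.8931
A_new/A_old = e^-4.8931 ≈ 0.007498
Fraction that can be lost = 1 − 0.007498 = 0.9925

99.3%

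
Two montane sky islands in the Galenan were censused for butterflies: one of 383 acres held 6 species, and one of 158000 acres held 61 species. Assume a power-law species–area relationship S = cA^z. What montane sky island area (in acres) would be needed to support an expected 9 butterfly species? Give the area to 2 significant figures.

z = ln(61/6) / ln(158000/383) = 2.3191 / 6.0223 = 0.3851
c = 6 / 383^0.3851 = 6 / 9.88 = 0.6073
A = (9/0.6073)^(1/0.3851) ⇒ ln A = ln(14.82)/0.3851 = 7.0010
A = e^7.0010 ≈ 1098 acres

1100 acres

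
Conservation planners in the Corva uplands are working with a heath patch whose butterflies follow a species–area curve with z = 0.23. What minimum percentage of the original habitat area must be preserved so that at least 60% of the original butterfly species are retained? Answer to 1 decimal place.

Need (A_new/A_old)^0.23 = 0.6, so A_new/A_old = 0.6^(1/0.23) = 0.6^4.348
ln(A_new/A_old) = ln 0.6 / 0.23 = -0.5108 / 0.23 = -2.2210
A_new/A_old = e^-2.2210 ≈ 0.1085

10.9%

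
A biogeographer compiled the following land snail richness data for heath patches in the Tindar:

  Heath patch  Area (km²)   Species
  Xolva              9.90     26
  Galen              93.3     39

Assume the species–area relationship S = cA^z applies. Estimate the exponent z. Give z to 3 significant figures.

0.181

Taking logs: ln S = ln c + z ln A, so z = (ln S₂ − ln S₁)/(ln A₂ − ln A₁).
z = ln(39/26) / ln(93.3/9.9) = ln(1.5) / ln(9.424) = 0.4055 / 2.2433 = 0.1807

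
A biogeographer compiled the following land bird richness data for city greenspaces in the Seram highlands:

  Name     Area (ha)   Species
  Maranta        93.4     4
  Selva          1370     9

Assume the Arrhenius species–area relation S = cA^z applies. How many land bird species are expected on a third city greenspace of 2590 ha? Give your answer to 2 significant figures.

z = ln(9/4) / ln(1370/93.4) = 0.8109 / 2.6857 = 0.3019
c = 4 / 93.4^0.3019 = 4 / 3.935 = 1.017
S₃ = 1.017 × 2590^0.3019 = 1.017 × 10.73 ≈ 10.91

11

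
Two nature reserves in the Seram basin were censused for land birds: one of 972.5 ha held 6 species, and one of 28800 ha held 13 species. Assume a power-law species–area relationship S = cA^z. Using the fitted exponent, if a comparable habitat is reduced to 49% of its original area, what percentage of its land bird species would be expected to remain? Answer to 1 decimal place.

85.0%

z = ln(13/6) / ln(28800/972.5) = 0.7732 / 3.3883 = 0.2282
S_new/S_old = (A_new/A_old)^z = 0.49^0.2282 = exp(0.2282 × -0.7133) = 0.8498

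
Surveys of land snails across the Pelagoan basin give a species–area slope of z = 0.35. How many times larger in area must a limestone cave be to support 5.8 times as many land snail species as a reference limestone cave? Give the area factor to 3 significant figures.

152

(A₂/A₁)^0.35 = 5.8, so A₂/A₁ = 5.8^(1/0.35) = 5.8^2.857
ln(A₂/A₁) = ln 5.8 / 0.35 = 1.7579 / 0.35 = 5.0225
A₂/A₁ = e^5.0225 ≈ 151.8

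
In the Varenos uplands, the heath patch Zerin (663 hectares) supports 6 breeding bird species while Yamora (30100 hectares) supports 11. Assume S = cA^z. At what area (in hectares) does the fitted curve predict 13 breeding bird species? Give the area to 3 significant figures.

z = ln(11/6) / ln(30100/663) = 0.6061 / 3.8155 = 0.1589
c = 6 / 663^0.1589 = 6 / 2.807 = 2.138
A = (13/2.138)^(1/0.1589) ⇒ ln A = ln(6.082)/0.1589 = 11.3639
A = e^11.3639 ≈ 86151 hectares

86200 hectares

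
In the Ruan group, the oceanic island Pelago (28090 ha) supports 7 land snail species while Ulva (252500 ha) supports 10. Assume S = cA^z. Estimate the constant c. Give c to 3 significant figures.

z = ln(S₂/S₁) / ln(A₂/A₁) = ln(10/7) / ln(252500/28090) = 0.3567 / 2.1960 = 0.1624
c = S₁ / A₁^z = 7 / 28090^0.1624 = 7 / 5.279 = 1.326

1.33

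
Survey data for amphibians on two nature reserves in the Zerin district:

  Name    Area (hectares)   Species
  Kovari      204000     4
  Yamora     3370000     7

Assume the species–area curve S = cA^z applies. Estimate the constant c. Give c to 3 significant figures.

0.349

z = ln(S₂/S₁) / ln(A₂/A₁) = ln(7/4) / ln(3370000/204000) = 0.5596 / 2.8045 = 0.1995
c = S₁ / A₁^z = 4 / 204000^0.1995 = 4 / 11.47 = 0.3488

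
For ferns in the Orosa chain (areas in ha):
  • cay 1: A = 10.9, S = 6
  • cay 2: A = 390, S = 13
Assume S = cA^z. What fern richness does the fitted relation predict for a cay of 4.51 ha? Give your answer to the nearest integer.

z = ln(13/6) / ln(390/10.9) = 0.7732 / 3.5774 = 0.2161
c = 6 / 10.9^0.2161 = 6 / 1.676 = 3.58
S₃ = 3.58 × 4.51^0.2161 = 3.58 × 1.385 ≈ 4.958

5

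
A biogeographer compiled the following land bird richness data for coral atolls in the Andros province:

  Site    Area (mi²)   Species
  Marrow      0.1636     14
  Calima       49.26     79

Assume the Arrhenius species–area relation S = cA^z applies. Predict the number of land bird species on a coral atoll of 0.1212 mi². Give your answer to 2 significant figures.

13

z = ln(79/14) / ln(49.26/0.1636) = 1.7304 / 5.7074 = 0.3032
c = 14 / 0.1636^0.3032 = 14 / 0.5776 = 24.24
S₃ = 24.24 × 0.1212^0.3032 = 24.24 × 0.5274 ≈ 12.78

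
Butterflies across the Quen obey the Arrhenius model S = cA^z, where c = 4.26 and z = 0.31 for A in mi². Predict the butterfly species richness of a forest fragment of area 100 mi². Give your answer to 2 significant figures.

S = 4.26 × 100^0.31
ln S = ln 4.26 + 0.31 × ln 100 = 1.4493 + 0.31 × 4.6052 = 2.8769
S = e^2.8769 ≈ 17.76

18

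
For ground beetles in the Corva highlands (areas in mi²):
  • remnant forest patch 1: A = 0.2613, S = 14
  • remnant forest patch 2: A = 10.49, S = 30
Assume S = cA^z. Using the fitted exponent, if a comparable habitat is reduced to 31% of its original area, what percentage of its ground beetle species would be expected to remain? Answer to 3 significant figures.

78.5%

z = ln(30/14) / ln(10.49/0.2613) = 0.7621 / 3.6925 = 0.2064
S_new/S_old = (A_new/A_old)^z = 0.31^0.2064 = exp(0.2064 × -1.1712) = 0.7853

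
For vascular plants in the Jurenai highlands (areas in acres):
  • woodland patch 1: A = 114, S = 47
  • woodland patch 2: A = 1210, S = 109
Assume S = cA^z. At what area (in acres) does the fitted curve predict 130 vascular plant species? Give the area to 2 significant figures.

2000 acres

z = ln(109/47) / ln(1210/114) = 0.8412 / 2.3622 = 0.3561
c = 47 / 114^0.3561 = 47 / 5.401 = 8.702
A = (130/8.702)^(1/0.3561) ⇒ ln A = ln(14.94)/0.3561 = 7.5931
A = e^7.5931 ≈ 1985 acres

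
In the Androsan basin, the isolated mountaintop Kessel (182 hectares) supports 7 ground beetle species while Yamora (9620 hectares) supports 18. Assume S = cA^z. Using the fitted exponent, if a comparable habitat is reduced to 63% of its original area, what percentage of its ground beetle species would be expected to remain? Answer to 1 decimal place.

89.6%

z = ln(18/7) / ln(9620/182) = 0.9445 / 3.9676 = 0.2380
S_new/S_old = (A_new/A_old)^z = 0.63^0.2380 = exp(0.2380 × -0.4620) = 0.8958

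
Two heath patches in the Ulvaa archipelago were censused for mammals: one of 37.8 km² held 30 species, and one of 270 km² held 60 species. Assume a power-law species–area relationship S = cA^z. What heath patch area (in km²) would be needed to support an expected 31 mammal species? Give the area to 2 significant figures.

41 km²

z = ln(60/30) / ln(270/37.8) = 0.6931 / 1.9661 = 0.3525
c = 30 / 37.8^0.3525 = 30 / 3.599 = 8.336
A = (31/8.336)^(1/0.3525) ⇒ ln A = ln(3.719)/0.3525 = 3.7253
A = e^3.7253 ≈ 41.48 km²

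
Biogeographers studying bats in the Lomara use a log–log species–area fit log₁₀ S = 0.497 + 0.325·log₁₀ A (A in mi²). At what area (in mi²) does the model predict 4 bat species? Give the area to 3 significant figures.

2.11 mi²

4 = 3.141 × A^0.325  ⇒  A^0.325 = 4/3.141 = 1.274
ln A = ln(1.274) / 0.325 = 0.2419 / 0.325 = 0.7443
A = e^0.7443 ≈ 2.105 mi²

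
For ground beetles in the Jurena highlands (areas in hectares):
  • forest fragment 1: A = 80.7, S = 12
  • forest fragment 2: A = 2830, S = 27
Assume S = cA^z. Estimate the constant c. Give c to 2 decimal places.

z = ln(S₂/S₁) / ln(A₂/A₁) = ln(27/12) / ln(2830/80.7) = 0.8109 / 3.5573 = 0.2280
c = S₁ / A₁^z = 12 / 80.7^0.2280 = 12 / 2.721 = 4.41

4.41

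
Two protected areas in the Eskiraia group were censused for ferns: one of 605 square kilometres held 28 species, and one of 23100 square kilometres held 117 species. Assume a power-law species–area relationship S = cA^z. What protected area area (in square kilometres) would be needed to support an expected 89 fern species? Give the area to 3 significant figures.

11500 square kilometres

z = ln(117/28) / ln(23100/605) = 1.4300 / 3.6424 = 0.3926
c = 28 / 605^0.3926 = 28 / 12.36 = 2.265
A = (89/2.265)^(1/0.3926) ⇒ ln A = ln(39.29)/0.3926 = 9.3508
A = e^9.3508 ≈ 11509 square kilometres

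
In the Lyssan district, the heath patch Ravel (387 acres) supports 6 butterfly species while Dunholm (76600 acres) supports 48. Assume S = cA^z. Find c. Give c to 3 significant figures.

0.576

z = ln(S₂/S₁) / ln(A₂/A₁) = ln(48/6) / ln(76600/387) = 2.0794 / 5.2879 = 0.3932
c = S₁ / A₁^z = 6 / 387^0.3932 = 6 / 10.41 = 0.5762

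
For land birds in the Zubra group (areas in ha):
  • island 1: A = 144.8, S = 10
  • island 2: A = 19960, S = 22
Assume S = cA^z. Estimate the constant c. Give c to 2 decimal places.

4.51

z = ln(S₂/S₁) / ln(A₂/A₁) = ln(22/10) / ln(19960/144.8) = 0.7885 / 4.9261 = 0.1601
c = S₁ / A₁^z = 10 / 144.8^0.1601 = 10 / 2.217 = 4.51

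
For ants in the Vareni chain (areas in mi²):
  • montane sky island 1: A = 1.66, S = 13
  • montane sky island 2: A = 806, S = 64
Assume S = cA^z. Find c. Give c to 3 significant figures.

z = ln(S₂/S₁) / ln(A₂/A₁) = ln(64/13) / ln(806/1.66) = 1.5939 / 6.1853 = 0.2577
c = S₁ / A₁^z = 13 / 1.66^0.2577 = 13 / 1.14 = 11.41

11.4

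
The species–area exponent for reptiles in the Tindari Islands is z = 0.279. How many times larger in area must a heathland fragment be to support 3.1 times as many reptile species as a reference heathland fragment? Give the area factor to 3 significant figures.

(A₂/A₁)^0.279 = 3.1, so A₂/A₁ = 3.1^(1/0.279) = 3.1^3.584
ln(A₂/A₁) = ln 3.1 / 0.279 = 1.1314 / 0.279 = 4.0552
A₂/A₁ = e^4.0552 ≈ 57.7

57.7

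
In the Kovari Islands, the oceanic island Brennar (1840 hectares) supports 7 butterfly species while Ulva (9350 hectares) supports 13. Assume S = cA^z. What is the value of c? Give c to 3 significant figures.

z = ln(S₂/S₁) / ln(A₂/A₁) = ln(13/7) / ln(9350/1840) = 0.6190 / 1.6256 = 0.3808
c = S₁ / A₁^z = 7 / 1840^0.3808 = 7 / 17.51 = 0.3998

0.400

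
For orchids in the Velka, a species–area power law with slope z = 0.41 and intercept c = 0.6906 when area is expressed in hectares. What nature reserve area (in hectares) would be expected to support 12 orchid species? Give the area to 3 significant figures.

12 = 0.6906 × A^0.41  ⇒  A^0.41 = 12/0.6906 = 17.38
ln A = ln(17.38) / 0.41 = 2.8551 / 0.41 = 6.9637
A = e^6.9637 ≈ 1057 hectares

1060 hectares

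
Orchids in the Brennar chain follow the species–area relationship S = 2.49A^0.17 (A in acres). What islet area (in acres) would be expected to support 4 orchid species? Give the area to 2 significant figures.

16 acres

4 = 2.49 × A^0.17  ⇒  A^0.17 = 4/2.49 = 1.606
ln A = ln(1.606) / 0.17 = 0.4740 / 0.17 = 2.7883
A = e^2.7883 ≈ 16.25 acres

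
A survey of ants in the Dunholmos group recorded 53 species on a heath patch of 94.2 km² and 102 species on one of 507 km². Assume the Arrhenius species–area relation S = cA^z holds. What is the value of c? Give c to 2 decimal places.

9.05

z = ln(S₂/S₁) / ln(A₂/A₁) = ln(102/53) / ln(507/94.2) = 0.6547 / 1.6831 = 0.3890
c = S₁ / A₁^z = 53 / 94.2^0.3890 = 53 / 5.859 = 9.045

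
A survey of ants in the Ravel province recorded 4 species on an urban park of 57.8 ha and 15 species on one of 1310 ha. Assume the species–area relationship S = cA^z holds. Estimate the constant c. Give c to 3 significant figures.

z = ln(S₂/S₁) / ln(A₂/A₁) = ln(15/4) / ln(1310/57.8) = 1.3218 / 3.1208 = 0.4235
c = S₁ / A₁^z = 4 / 57.8^0.4235 = 4 / 5.575 = 0.7175

0.718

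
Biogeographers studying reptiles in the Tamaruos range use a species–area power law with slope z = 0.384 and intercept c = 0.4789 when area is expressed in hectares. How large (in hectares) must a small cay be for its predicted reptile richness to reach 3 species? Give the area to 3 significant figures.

3 = 0.4789 × A^0.384  ⇒  A^0.384 = 3/0.4789 = 6.264
ln A = ln(6.264) / 0.384 = 1.8349 / 0.384 = 4.7783
A = e^4.7783 ≈ 118.9 hectares

119 hectares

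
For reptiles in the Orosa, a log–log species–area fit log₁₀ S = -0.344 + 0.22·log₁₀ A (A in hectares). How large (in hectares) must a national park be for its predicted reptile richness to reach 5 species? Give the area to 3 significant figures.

5 = 0.4529 × A^0.22  ⇒  A^0.22 = 5/0.4529 = 11.04
ln A = ln(11.04) / 0.22 = 2.4015 / 0.22 = 10.9160
A = e^10.9160 ≈ 55052 hectares

55100 hectares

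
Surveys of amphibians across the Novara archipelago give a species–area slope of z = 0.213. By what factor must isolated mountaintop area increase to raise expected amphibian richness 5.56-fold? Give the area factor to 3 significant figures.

3150

(A₂/A₁)^0.213 = 5.56, so A₂/A₁ = 5.56^(1/0.213) = 5.56^4.695
ln(A₂/A₁) = ln 5.56 / 0.213 = 1.7156 / 0.213 = 8.0545
A₂/A₁ = e^8.0545 ≈ 3148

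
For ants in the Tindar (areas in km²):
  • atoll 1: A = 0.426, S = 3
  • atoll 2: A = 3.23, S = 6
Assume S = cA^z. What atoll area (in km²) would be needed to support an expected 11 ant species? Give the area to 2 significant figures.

z = ln(6/3) / ln(3.23/0.426) = 0.6931 / 2.0258 = 0.3422
c = 3 / 0.426^0.3422 = 3 / 0.7468 = 4.017
A = (11/4.017)^(1/0.3422) ⇒ ln A = ln(2.738)/0.3422 = 2.9440
A = e^2.9440 ≈ 18.99 km²

19 km²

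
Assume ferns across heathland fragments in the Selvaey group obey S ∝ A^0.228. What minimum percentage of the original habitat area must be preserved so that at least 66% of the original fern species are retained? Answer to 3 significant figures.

16.2%

Need (A_new/A_old)^0.228 = 0.66, so A_new/A_old = 0.66^(1/0.228) = 0.66^4.386
ln(A_new/A_old) = ln 0.66 / 0.228 = -0.4155 / 0.228 = -1.8224
A_new/A_old = e^-1.8224 ≈ 0.1616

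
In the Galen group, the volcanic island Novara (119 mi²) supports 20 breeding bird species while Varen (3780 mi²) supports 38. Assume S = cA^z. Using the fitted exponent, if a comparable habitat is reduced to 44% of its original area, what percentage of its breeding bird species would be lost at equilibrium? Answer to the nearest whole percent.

14%

z = ln(38/20) / ln(3780/119) = 0.6419 / 3.4584 = 0.1856
S_new/S_old = (A_new/A_old)^z = 0.44^0.1856 = exp(0.1856 × -0.8210) = 0.8587
Fraction lost = 1 − 0.8587 = 0.1413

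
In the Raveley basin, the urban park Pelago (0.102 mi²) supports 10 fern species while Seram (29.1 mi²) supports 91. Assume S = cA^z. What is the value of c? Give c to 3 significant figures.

z = ln(S₂/S₁) / ln(A₂/A₁) = ln(91/10) / ln(29.1/0.102) = 2.2083 / 5.6535 = 0.3906
c = S₁ / A₁^z = 10 / 0.102^0.3906 = 10 / 0.41 = 24.39

24.4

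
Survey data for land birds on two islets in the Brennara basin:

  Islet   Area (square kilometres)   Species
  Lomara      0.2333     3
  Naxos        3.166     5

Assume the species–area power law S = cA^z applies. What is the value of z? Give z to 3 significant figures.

0.196

Taking logs: ln S = ln c + z ln A, so z = (ln S₂ − ln S₁)/(ln A₂ − ln A₁).
z = ln(5/3) / ln(3.166/0.2333) = ln(1.667) / ln(13.57) = 0.5108 / 2.6079 = 0.1959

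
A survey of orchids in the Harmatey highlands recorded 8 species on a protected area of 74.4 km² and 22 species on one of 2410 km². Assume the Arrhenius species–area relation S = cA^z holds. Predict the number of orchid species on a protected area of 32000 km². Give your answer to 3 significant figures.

46.7

z = ln(22/8) / ln(2410/74.4) = 1.0116 / 3.4779 = 0.2909
c = 8 / 74.4^0.2909 = 8 / 3.502 = 2.284
S₃ = 2.284 × 32000^0.2909 = 2.284 × 20.44 ≈ 46.68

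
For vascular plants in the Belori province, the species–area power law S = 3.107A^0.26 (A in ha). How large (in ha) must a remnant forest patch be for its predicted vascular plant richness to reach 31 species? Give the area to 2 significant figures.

31 = 3.107 × A^0.26  ⇒  A^0.26 = 31/3.107 = 9.977
ln A = ln(9.977) / 0.26 = 2.3003 / 0.26 = 8.8474
A = e^8.8474 ≈ 6956 ha

7000 ha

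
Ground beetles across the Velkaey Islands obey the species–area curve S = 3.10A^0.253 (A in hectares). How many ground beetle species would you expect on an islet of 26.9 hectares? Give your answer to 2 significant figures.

S = 3.1 × 26.9^0.253 = 3.1 × 2.3 ≈ 7.13

7.1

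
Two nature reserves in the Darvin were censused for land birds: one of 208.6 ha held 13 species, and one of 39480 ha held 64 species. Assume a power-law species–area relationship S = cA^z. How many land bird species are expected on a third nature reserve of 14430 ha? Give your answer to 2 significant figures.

47

z = ln(64/13) / ln(39480/208.6) = 1.5939 / 5.2431 = 0.3040
c = 13 / 208.6^0.3040 = 13 / 5.071 = 2.564
S₃ = 2.564 × 14430^0.3040 = 2.564 × 18.38 ≈ 47.13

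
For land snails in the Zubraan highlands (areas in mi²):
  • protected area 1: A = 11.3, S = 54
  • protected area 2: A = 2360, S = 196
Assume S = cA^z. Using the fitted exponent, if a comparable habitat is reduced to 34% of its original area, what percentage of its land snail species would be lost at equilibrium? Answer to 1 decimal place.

22.9%

z = ln(196/54) / ln(2360/11.3) = 1.2891 / 5.3416 = 0.2413
S_new/S_old = (A_new/A_old)^z = 0.34^0.2413 = exp(0.2413 × -1.0788) = 0.7708
Fraction lost = 1 − 0.7708 = 0.2292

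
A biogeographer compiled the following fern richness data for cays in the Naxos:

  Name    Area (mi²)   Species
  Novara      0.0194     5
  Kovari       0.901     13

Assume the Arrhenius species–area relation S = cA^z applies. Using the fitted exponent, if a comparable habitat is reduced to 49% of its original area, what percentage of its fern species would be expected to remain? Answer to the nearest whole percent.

84%

z = ln(13/5) / ln(0.901/0.0194) = 0.9555 / 3.8382 = 0.2489
S_new/S_old = (A_new/A_old)^z = 0.49^0.2489 = exp(0.2489 × -0.7133) = 0.8373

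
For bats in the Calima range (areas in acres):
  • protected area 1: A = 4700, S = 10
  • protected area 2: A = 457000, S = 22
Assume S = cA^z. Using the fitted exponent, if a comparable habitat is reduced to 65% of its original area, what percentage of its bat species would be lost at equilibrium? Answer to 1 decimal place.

z = ln(22/10) / ln(457000/4700) = 0.7885 / 4.5771 = 0.1723
S_new/S_old = (A_new/A_old)^z = 0.65^0.1723 = exp(0.1723 × -0.4308) = 0.9285
Fraction lost = 1 − 0.9285 = 0.07152

7.2%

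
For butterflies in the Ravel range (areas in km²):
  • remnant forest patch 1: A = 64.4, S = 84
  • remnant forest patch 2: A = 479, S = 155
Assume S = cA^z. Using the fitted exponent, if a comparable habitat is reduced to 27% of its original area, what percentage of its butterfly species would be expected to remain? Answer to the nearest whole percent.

z = ln(155/84) / ln(479/64.4) = 0.6126 / 2.0066 = 0.3053
S_new/S_old = (A_new/A_old)^z = 0.27^0.3053 = exp(0.3053 × -1.3093) = 0.6705

67%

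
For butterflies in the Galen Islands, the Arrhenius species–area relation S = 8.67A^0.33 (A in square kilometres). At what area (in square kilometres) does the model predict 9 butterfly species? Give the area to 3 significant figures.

1.12 square kilometres

9 = 8.67 × A^0.33  ⇒  A^0.33 = 9/8.67 = 1.038
ln A = ln(1.038) / 0.33 = 0.0374 / 0.33 = 0.1132
A = e^0.1132 ≈ 1.12 square kilometres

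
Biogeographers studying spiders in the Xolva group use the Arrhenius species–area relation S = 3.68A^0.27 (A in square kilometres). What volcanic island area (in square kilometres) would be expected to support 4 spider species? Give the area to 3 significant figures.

1.36 square kilometres

4 = 3.68 × A^0.27  ⇒  A^0.27 = 4/3.68 = 1.087
ln A = ln(1.087) / 0.27 = 0.0834 / 0.27 = 0.3088
A = e^0.3088 ≈ 1.362 square kilometres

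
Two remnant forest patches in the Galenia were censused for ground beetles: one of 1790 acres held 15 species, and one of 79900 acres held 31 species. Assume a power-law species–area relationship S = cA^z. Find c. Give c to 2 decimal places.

3.58

z = ln(S₂/S₁) / ln(A₂/A₁) = ln(31/15) / ln(79900/1790) = 0.7259 / 3.7986 = 0.1911
c = S₁ / A₁^z = 15 / 1790^0.1911 = 15 / 4.185 = 3.585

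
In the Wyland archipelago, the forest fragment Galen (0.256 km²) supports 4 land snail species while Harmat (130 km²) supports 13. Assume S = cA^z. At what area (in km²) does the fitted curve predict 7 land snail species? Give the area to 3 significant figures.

4.93 km²

z = ln(13/4) / ln(130/0.256) = 1.1787 / 6.2301 = 0.1892
c = 4 / 0.256^0.1892 = 4 / 0.7728 = 5.176
A = (7/5.176)^(1/0.1892) ⇒ ln A = ln(1.352)/0.1892 = 1.5954
A = e^1.5954 ≈ 4.93 km²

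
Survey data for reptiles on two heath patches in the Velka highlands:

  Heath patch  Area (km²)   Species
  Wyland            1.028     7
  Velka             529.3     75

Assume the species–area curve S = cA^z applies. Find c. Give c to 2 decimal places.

6.93

z = ln(S₂/S₁) / ln(A₂/A₁) = ln(75/7) / ln(529.3/1.028) = 2.3716 / 6.2439 = 0.3798
c = S₁ / A₁^z = 7 / 1.028^0.3798 = 7 / 1.011 = 6.927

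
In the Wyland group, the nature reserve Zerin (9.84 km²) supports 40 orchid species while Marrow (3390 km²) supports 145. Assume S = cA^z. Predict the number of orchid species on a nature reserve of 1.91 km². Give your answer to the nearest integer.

28

z = ln(145/40) / ln(3390/9.84) = 1.2879 / 5.8421 = 0.2204
c = 40 / 9.84^0.2204 = 40 / 1.655 = 24.16
S₃ = 24.16 × 1.91^0.2204 = 24.16 × 1.153 ≈ 27.87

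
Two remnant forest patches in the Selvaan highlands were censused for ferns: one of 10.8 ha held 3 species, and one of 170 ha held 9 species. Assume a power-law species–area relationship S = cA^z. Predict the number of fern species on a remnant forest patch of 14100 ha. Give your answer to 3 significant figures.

z = ln(9/3) / ln(170/10.8) = 1.0986 / 2.7563 = 0.3986
c = 3 / 10.8^0.3986 = 3 / 2.582 = 1.162
S₃ = 1.162 × 14100^0.3986 = 1.162 × 45.06 ≈ 52.37

52.4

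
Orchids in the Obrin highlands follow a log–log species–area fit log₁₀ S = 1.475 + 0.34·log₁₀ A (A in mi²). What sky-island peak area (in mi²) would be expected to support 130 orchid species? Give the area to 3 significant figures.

130 = 29.85 × A^0.34  ⇒  A^0.34 = 130/29.85 = 4.355
ln A = ln(4.355) / 0.34 = 1.4712 / 0.34 = 4.3271
A = e^4.3271 ≈ 75.73 mi²

75.7 mi²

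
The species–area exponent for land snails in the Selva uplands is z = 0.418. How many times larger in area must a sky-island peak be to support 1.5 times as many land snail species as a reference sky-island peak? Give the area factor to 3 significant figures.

(A₂/A₁)^0.418 = 1.5, so A₂/A₁ = 1.5^(1/0.418) = 1.5^2.392
ln(A₂/A₁) = ln 1.5 / 0.418 = 0.4055 / 0.418 = 0.9700
A₂/A₁ = e^0.9700 ≈ 2.638

2.64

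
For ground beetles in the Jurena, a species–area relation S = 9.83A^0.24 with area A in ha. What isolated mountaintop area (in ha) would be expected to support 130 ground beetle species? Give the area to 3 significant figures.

47000 ha

130 = 9.83 × A^0.24  ⇒  A^0.24 = 130/9.83 = 13.22
ln A = ln(13.22) / 0.24 = 2.5821 / 0.24 = 10.7587
A = e^10.7587 ≈ 47039 ha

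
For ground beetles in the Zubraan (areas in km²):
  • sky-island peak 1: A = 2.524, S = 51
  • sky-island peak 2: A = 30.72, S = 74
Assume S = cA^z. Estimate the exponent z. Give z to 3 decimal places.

Taking logs: ln S = ln c + z ln A, so z = (ln S₂ − ln S₁)/(ln A₂ − ln A₁).
z = ln(74/51) / ln(30.72/2.524) = ln(1.451) / ln(12.17) = 0.3722 / 2.4991 = 0.1490

0.149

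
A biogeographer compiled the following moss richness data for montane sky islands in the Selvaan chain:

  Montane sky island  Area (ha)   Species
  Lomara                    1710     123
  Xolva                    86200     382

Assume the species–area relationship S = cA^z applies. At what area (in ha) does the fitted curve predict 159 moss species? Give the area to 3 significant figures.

4160 ha

z = ln(382/123) / ln(86200/1710) = 1.1332 / 3.9202 = 0.2891
c = 123 / 1710^0.2891 = 123 / 8.602 = 14.3
A = (159/14.3)^(1/0.2891) ⇒ ln A = ln(11.12)/0.2891 = 8.3323
A = e^8.3323 ≈ 4156 ha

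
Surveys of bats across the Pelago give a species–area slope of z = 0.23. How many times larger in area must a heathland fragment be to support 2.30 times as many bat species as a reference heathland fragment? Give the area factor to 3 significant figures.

37.4

(A₂/A₁)^0.23 = 2.3, so A₂/A₁ = 2.3^(1/0.23) = 2.3^4.348
ln(A₂/A₁) = ln 2.3 / 0.23 = 0.8329 / 0.23 = 3.6213
A₂/A₁ = e^3.6213 ≈ 37.39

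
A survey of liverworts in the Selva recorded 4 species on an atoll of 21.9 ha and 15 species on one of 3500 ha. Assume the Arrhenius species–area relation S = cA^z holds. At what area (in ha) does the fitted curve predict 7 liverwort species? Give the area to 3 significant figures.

188 ha

z = ln(15/4) / ln(3500/21.9) = 1.3218 / 5.0740 = 0.2605
c = 4 / 21.9^0.2605 = 4 / 2.234 = 1.79
A = (7/1.79)^(1/0.2605) ⇒ ln A = ln(3.91)/0.2605 = 5.2348
A = e^5.2348 ≈ 187.7 ha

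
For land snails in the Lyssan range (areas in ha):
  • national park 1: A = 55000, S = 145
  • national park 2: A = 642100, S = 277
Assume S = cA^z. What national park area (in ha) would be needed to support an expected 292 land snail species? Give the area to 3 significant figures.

z = ln(277/145) / ln(642100/55000) = 0.6473 / 2.4574 = 0.2634
c = 145 / 55000^0.2634 = 145 / 17.73 = 8.18
A = (292/8.18)^(1/0.2634) ⇒ ln A = ln(35.7)/0.2634 = 13.5727
A = e^13.5727 ≈ 784430 ha

784000 ha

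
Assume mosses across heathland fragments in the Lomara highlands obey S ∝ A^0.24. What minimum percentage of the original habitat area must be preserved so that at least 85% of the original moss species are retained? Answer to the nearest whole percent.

51%

Need (A_new/A_old)^0.24 = 0.85, so A_new/A_old = 0.85^(1/0.24) = 0.85^4.167
ln(A_new/A_old) = ln 0.85 / 0.24 = -0.1625 / 0.24 = -0.6772
A_new/A_old = e^-0.6772 ≈ 0.5081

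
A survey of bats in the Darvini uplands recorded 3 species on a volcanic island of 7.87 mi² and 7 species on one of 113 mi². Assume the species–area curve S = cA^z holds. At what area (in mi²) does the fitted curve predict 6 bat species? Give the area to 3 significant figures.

z = ln(7/3) / ln(113/7.87) = 0.8473 / 2.6643 = 0.3180
c = 3 / 7.87^0.3180 = 3 / 1.927 = 1.557
A = (6/1.557)^(1/0.3180) ⇒ ln A = ln(3.854)/0.3180 = 4.2427
A = e^4.2427 ≈ 69.59 mi²

69.6 mi²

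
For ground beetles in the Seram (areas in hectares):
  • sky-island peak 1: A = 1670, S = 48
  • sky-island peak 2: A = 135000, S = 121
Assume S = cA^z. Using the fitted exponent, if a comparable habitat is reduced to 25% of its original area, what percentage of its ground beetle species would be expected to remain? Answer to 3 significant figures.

z = ln(121/48) / ln(135000/1670) = 0.9246 / 4.3925 = 0.2105
S_new/S_old = (A_new/A_old)^z = 0.25^0.2105 = exp(0.2105 × -1.3863) = 0.7469

74.7%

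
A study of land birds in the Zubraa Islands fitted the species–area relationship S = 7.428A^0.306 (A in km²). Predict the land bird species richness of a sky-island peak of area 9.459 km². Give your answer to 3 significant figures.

14.8

S = 7.428 × 9.459^0.306
ln S = ln 7.428 + 0.306 × ln 9.459 = 2.0053 + 0.306 × 2.2470 = 2.6928
S = e^2.6928 ≈ 14.77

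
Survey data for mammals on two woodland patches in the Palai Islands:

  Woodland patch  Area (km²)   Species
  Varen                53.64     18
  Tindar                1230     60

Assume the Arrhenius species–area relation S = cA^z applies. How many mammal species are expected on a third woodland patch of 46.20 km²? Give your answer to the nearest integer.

z = ln(60/18) / ln(1230/53.64) = 1.2040 / 3.1325 = 0.3844
c = 18 / 53.64^0.3844 = 18 / 4.621 = 3.895
S₃ = 3.895 × 46.2^0.3844 = 3.895 × 4.363 ≈ 17

17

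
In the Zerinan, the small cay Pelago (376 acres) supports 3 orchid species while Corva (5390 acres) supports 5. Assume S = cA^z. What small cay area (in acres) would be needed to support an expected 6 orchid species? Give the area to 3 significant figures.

13900 acres

z = ln(5/3) / ln(5390/376) = 0.5108 / 2.6627 = 0.1918
c = 3 / 376^0.1918 = 3 / 3.119 = 0.9618
A = (6/0.9618)^(1/0.1918) ⇒ ln A = ln(6.238)/0.1918 = 9.5427
A = e^9.5427 ≈ 13942 acres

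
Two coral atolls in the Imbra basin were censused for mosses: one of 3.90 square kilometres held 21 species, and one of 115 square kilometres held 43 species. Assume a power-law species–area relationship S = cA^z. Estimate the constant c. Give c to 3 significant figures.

15.7

z = ln(S₂/S₁) / ln(A₂/A₁) = ln(43/21) / ln(115/3.9) = 0.7167 / 3.3840 = 0.2118
c = S₁ / A₁^z = 21 / 3.9^0.2118 = 21 / 1.334 = 15.74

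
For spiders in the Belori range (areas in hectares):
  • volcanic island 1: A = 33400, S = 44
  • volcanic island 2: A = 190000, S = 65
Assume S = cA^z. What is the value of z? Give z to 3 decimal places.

Taking logs: ln S = ln c + z ln A, so z = (ln S₂ − ln S₁)/(ln A₂ − ln A₁).
z = ln(65/44) / ln(190000/33400) = ln(1.477) / ln(5.689) = 0.3902 / 1.7385 = 0.2244

0.224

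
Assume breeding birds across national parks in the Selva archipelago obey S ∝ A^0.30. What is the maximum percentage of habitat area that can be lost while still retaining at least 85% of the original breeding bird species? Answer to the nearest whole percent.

Need (A_new/A_old)^0.3 = 0.85, so A_new/A_old = 0.85^(1/0.3) = 0.85^3.333
ln(A_new/A_old) = ln 0.85 / 0.3 = -0.1625 / 0.3 = -0.5417
A_new/A_old = e^-0.5417 ≈ 0.5817
Fraction that can be lost = 1 − 0.5817 = 0.4183

42%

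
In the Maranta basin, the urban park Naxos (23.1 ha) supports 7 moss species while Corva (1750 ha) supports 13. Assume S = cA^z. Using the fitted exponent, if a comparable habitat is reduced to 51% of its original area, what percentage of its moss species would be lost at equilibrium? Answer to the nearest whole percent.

9%

z = ln(13/7) / ln(1750/23.1) = 0.6190 / 4.3275 = 0.1430
S_new/S_old = (A_new/A_old)^z = 0.51^0.1430 = exp(0.1430 × -0.6733) = 0.9082
Fraction lost = 1 − 0.9082 = 0.09183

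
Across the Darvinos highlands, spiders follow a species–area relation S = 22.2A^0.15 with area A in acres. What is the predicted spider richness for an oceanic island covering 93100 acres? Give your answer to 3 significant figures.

S = 22.2 × 93100^0.15
ln S = ln 22.2 + 0.15 × ln 93100 = 3.1001 + 0.15 × 11.4414 = 4.8163
S = e^4.8163 ≈ 123.5

124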